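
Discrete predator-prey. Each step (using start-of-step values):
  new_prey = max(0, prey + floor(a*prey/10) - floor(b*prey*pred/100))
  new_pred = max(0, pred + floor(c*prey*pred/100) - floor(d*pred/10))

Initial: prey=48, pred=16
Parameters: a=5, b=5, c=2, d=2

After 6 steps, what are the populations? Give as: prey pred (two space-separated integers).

Answer: 0 20

Derivation:
Step 1: prey: 48+24-38=34; pred: 16+15-3=28
Step 2: prey: 34+17-47=4; pred: 28+19-5=42
Step 3: prey: 4+2-8=0; pred: 42+3-8=37
Step 4: prey: 0+0-0=0; pred: 37+0-7=30
Step 5: prey: 0+0-0=0; pred: 30+0-6=24
Step 6: prey: 0+0-0=0; pred: 24+0-4=20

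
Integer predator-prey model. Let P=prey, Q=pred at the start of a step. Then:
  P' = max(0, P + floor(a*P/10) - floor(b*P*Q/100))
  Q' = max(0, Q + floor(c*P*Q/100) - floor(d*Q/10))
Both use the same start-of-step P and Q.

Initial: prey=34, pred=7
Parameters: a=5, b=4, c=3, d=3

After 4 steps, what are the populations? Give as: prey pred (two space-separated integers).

Step 1: prey: 34+17-9=42; pred: 7+7-2=12
Step 2: prey: 42+21-20=43; pred: 12+15-3=24
Step 3: prey: 43+21-41=23; pred: 24+30-7=47
Step 4: prey: 23+11-43=0; pred: 47+32-14=65

Answer: 0 65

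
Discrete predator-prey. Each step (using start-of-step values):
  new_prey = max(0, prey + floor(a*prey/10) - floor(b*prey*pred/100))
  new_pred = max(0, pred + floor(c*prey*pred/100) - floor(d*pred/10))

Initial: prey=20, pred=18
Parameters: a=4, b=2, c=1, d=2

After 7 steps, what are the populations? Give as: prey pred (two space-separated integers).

Answer: 24 20

Derivation:
Step 1: prey: 20+8-7=21; pred: 18+3-3=18
Step 2: prey: 21+8-7=22; pred: 18+3-3=18
Step 3: prey: 22+8-7=23; pred: 18+3-3=18
Step 4: prey: 23+9-8=24; pred: 18+4-3=19
Step 5: prey: 24+9-9=24; pred: 19+4-3=20
Step 6: prey: 24+9-9=24; pred: 20+4-4=20
Step 7: prey: 24+9-9=24; pred: 20+4-4=20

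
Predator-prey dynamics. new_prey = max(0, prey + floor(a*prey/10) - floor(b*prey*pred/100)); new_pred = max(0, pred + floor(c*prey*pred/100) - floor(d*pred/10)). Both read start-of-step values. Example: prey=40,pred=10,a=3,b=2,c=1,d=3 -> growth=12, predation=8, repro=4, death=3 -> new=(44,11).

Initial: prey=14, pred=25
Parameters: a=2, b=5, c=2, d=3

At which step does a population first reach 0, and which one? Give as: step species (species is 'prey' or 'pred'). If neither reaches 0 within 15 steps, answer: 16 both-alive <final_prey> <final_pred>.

Step 1: prey: 14+2-17=0; pred: 25+7-7=25
First extinction: prey at step 1

Answer: 1 prey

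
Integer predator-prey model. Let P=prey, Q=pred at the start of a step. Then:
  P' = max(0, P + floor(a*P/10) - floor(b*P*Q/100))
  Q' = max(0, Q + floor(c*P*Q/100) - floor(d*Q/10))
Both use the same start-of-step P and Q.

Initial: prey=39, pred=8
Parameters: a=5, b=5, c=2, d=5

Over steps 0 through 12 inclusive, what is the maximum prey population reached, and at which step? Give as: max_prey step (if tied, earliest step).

Step 1: prey: 39+19-15=43; pred: 8+6-4=10
Step 2: prey: 43+21-21=43; pred: 10+8-5=13
Step 3: prey: 43+21-27=37; pred: 13+11-6=18
Step 4: prey: 37+18-33=22; pred: 18+13-9=22
Step 5: prey: 22+11-24=9; pred: 22+9-11=20
Step 6: prey: 9+4-9=4; pred: 20+3-10=13
Step 7: prey: 4+2-2=4; pred: 13+1-6=8
Step 8: prey: 4+2-1=5; pred: 8+0-4=4
Step 9: prey: 5+2-1=6; pred: 4+0-2=2
Step 10: prey: 6+3-0=9; pred: 2+0-1=1
Step 11: prey: 9+4-0=13; pred: 1+0-0=1
Step 12: prey: 13+6-0=19; pred: 1+0-0=1
Max prey = 43 at step 1

Answer: 43 1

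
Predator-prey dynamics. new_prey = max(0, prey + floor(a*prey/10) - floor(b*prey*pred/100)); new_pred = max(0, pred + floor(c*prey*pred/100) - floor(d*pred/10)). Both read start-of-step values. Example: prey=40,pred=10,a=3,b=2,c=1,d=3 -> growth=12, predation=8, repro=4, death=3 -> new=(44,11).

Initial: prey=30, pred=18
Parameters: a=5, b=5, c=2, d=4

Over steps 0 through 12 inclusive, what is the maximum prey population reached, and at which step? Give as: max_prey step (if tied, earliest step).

Answer: 37 12

Derivation:
Step 1: prey: 30+15-27=18; pred: 18+10-7=21
Step 2: prey: 18+9-18=9; pred: 21+7-8=20
Step 3: prey: 9+4-9=4; pred: 20+3-8=15
Step 4: prey: 4+2-3=3; pred: 15+1-6=10
Step 5: prey: 3+1-1=3; pred: 10+0-4=6
Step 6: prey: 3+1-0=4; pred: 6+0-2=4
Step 7: prey: 4+2-0=6; pred: 4+0-1=3
Step 8: prey: 6+3-0=9; pred: 3+0-1=2
Step 9: prey: 9+4-0=13; pred: 2+0-0=2
Step 10: prey: 13+6-1=18; pred: 2+0-0=2
Step 11: prey: 18+9-1=26; pred: 2+0-0=2
Step 12: prey: 26+13-2=37; pred: 2+1-0=3
Max prey = 37 at step 12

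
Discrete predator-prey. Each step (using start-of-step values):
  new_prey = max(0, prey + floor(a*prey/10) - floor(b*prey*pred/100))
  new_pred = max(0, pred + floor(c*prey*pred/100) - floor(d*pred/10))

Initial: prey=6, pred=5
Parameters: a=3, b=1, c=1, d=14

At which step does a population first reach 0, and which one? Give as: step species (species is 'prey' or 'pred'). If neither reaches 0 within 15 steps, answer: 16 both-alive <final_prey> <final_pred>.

Step 1: prey: 6+1-0=7; pred: 5+0-7=0
First extinction: pred at step 1

Answer: 1 pred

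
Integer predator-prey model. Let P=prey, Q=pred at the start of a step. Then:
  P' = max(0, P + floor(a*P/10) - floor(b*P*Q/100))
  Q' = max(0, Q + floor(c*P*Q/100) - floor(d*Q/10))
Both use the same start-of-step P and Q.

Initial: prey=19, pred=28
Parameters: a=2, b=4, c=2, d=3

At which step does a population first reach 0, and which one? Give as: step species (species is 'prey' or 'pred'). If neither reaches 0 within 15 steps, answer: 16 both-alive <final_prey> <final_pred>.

Step 1: prey: 19+3-21=1; pred: 28+10-8=30
Step 2: prey: 1+0-1=0; pred: 30+0-9=21
First extinction: prey at step 2

Answer: 2 prey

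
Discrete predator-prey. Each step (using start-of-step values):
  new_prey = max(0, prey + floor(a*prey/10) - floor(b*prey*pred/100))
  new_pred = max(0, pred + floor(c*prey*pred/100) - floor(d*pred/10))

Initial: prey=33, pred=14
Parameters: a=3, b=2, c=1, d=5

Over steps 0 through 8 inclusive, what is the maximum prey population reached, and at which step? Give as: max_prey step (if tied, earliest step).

Answer: 78 8

Derivation:
Step 1: prey: 33+9-9=33; pred: 14+4-7=11
Step 2: prey: 33+9-7=35; pred: 11+3-5=9
Step 3: prey: 35+10-6=39; pred: 9+3-4=8
Step 4: prey: 39+11-6=44; pred: 8+3-4=7
Step 5: prey: 44+13-6=51; pred: 7+3-3=7
Step 6: prey: 51+15-7=59; pred: 7+3-3=7
Step 7: prey: 59+17-8=68; pred: 7+4-3=8
Step 8: prey: 68+20-10=78; pred: 8+5-4=9
Max prey = 78 at step 8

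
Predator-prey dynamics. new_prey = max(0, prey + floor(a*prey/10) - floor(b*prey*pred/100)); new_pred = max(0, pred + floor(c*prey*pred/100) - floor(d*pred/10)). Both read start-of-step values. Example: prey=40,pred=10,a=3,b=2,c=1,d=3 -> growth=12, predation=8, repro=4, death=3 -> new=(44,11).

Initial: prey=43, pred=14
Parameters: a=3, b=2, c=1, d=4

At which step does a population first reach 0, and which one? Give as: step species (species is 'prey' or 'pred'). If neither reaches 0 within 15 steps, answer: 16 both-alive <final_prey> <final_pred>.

Step 1: prey: 43+12-12=43; pred: 14+6-5=15
Step 2: prey: 43+12-12=43; pred: 15+6-6=15
Steps 3-15: state stable at prey=43, pred=15 (no change)
No extinction within 15 steps

Answer: 16 both-alive 43 15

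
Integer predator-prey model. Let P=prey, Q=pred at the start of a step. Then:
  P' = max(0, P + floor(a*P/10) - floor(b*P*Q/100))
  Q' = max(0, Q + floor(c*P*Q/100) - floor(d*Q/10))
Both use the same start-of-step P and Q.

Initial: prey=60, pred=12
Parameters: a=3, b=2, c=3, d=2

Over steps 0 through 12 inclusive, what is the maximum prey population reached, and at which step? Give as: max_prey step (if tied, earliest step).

Answer: 64 1

Derivation:
Step 1: prey: 60+18-14=64; pred: 12+21-2=31
Step 2: prey: 64+19-39=44; pred: 31+59-6=84
Step 3: prey: 44+13-73=0; pred: 84+110-16=178
Step 4: prey: 0+0-0=0; pred: 178+0-35=143
Step 5: prey: 0+0-0=0; pred: 143+0-28=115
Step 6: prey: 0+0-0=0; pred: 115+0-23=92
Step 7: prey: 0+0-0=0; pred: 92+0-18=74
Step 8: prey: 0+0-0=0; pred: 74+0-14=60
Step 9: prey: 0+0-0=0; pred: 60+0-12=48
Step 10: prey: 0+0-0=0; pred: 48+0-9=39
Step 11: prey: 0+0-0=0; pred: 39+0-7=32
Step 12: prey: 0+0-0=0; pred: 32+0-6=26
Max prey = 64 at step 1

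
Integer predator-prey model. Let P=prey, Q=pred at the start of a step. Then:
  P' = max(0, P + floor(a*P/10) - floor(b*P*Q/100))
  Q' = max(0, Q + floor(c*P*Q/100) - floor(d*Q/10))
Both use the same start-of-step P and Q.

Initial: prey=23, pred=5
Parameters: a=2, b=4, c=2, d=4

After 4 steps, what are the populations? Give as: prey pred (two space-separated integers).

Step 1: prey: 23+4-4=23; pred: 5+2-2=5
Step 2: prey: 23+4-4=23; pred: 5+2-2=5
Step 3: prey: 23+4-4=23; pred: 5+2-2=5
Step 4: prey: 23+4-4=23; pred: 5+2-2=5

Answer: 23 5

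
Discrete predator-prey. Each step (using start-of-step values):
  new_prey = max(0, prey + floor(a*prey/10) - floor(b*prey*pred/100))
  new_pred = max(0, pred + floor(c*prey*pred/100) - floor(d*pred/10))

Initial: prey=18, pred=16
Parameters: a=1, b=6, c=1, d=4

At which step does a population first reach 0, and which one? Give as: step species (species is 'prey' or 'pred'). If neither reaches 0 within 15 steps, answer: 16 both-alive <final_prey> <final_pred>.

Answer: 16 both-alive 1 2

Derivation:
Step 1: prey: 18+1-17=2; pred: 16+2-6=12
Step 2: prey: 2+0-1=1; pred: 12+0-4=8
Step 3: prey: 1+0-0=1; pred: 8+0-3=5
Step 4: prey: 1+0-0=1; pred: 5+0-2=3
Step 5: prey: 1+0-0=1; pred: 3+0-1=2
Step 6: prey: 1+0-0=1; pred: 2+0-0=2
Steps 7-15: state stable at prey=1, pred=2 (no change)
No extinction within 15 steps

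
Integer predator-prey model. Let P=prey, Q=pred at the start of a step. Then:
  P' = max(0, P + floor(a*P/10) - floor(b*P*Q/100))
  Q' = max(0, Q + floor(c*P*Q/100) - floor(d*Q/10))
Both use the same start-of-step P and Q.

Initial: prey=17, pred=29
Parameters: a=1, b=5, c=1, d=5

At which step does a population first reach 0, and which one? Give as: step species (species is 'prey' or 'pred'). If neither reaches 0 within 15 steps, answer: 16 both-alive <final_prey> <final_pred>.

Step 1: prey: 17+1-24=0; pred: 29+4-14=19
First extinction: prey at step 1

Answer: 1 prey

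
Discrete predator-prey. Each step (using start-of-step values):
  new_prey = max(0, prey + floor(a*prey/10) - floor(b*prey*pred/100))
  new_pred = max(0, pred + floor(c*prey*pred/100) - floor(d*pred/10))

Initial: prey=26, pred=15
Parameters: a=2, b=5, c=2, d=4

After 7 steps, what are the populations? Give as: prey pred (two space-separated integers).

Answer: 2 2

Derivation:
Step 1: prey: 26+5-19=12; pred: 15+7-6=16
Step 2: prey: 12+2-9=5; pred: 16+3-6=13
Step 3: prey: 5+1-3=3; pred: 13+1-5=9
Step 4: prey: 3+0-1=2; pred: 9+0-3=6
Step 5: prey: 2+0-0=2; pred: 6+0-2=4
Step 6: prey: 2+0-0=2; pred: 4+0-1=3
Step 7: prey: 2+0-0=2; pred: 3+0-1=2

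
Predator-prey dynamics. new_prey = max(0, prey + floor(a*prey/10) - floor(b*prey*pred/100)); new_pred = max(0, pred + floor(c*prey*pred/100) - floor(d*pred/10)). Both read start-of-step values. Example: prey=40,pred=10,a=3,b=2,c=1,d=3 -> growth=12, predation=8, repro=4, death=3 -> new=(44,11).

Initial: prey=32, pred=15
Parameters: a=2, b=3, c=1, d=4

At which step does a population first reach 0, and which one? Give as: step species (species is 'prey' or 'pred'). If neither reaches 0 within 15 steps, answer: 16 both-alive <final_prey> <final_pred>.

Step 1: prey: 32+6-14=24; pred: 15+4-6=13
Step 2: prey: 24+4-9=19; pred: 13+3-5=11
Step 3: prey: 19+3-6=16; pred: 11+2-4=9
Step 4: prey: 16+3-4=15; pred: 9+1-3=7
Step 5: prey: 15+3-3=15; pred: 7+1-2=6
Step 6: prey: 15+3-2=16; pred: 6+0-2=4
Step 7: prey: 16+3-1=18; pred: 4+0-1=3
Step 8: prey: 18+3-1=20; pred: 3+0-1=2
Step 9: prey: 20+4-1=23; pred: 2+0-0=2
Step 10: prey: 23+4-1=26; pred: 2+0-0=2
Step 11: prey: 26+5-1=30; pred: 2+0-0=2
Step 12: prey: 30+6-1=35; pred: 2+0-0=2
Step 13: prey: 35+7-2=40; pred: 2+0-0=2
Step 14: prey: 40+8-2=46; pred: 2+0-0=2
Step 15: prey: 46+9-2=53; pred: 2+0-0=2
No extinction within 15 steps

Answer: 16 both-alive 53 2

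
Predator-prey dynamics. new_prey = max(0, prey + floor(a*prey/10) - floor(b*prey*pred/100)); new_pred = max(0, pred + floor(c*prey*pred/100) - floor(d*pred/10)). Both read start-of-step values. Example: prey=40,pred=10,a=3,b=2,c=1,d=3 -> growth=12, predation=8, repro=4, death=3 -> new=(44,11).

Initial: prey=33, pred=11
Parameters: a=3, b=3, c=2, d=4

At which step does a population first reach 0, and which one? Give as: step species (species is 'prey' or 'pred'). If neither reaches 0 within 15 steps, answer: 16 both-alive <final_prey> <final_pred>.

Step 1: prey: 33+9-10=32; pred: 11+7-4=14
Step 2: prey: 32+9-13=28; pred: 14+8-5=17
Step 3: prey: 28+8-14=22; pred: 17+9-6=20
Step 4: prey: 22+6-13=15; pred: 20+8-8=20
Step 5: prey: 15+4-9=10; pred: 20+6-8=18
Step 6: prey: 10+3-5=8; pred: 18+3-7=14
Step 7: prey: 8+2-3=7; pred: 14+2-5=11
Step 8: prey: 7+2-2=7; pred: 11+1-4=8
Step 9: prey: 7+2-1=8; pred: 8+1-3=6
Step 10: prey: 8+2-1=9; pred: 6+0-2=4
Step 11: prey: 9+2-1=10; pred: 4+0-1=3
Step 12: prey: 10+3-0=13; pred: 3+0-1=2
Step 13: prey: 13+3-0=16; pred: 2+0-0=2
Step 14: prey: 16+4-0=20; pred: 2+0-0=2
Step 15: prey: 20+6-1=25; pred: 2+0-0=2
No extinction within 15 steps

Answer: 16 both-alive 25 2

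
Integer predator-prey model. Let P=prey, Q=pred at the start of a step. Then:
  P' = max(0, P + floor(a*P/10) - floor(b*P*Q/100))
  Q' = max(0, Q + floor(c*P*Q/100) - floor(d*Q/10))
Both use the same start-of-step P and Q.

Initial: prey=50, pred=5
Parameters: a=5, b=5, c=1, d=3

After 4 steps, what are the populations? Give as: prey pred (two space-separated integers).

Answer: 76 19

Derivation:
Step 1: prey: 50+25-12=63; pred: 5+2-1=6
Step 2: prey: 63+31-18=76; pred: 6+3-1=8
Step 3: prey: 76+38-30=84; pred: 8+6-2=12
Step 4: prey: 84+42-50=76; pred: 12+10-3=19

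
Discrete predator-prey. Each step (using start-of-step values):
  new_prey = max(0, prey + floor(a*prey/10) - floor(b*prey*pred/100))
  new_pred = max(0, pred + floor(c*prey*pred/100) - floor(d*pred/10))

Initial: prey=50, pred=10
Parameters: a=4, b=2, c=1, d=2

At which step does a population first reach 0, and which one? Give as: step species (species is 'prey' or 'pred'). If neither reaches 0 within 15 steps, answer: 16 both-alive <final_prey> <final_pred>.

Step 1: prey: 50+20-10=60; pred: 10+5-2=13
Step 2: prey: 60+24-15=69; pred: 13+7-2=18
Step 3: prey: 69+27-24=72; pred: 18+12-3=27
Step 4: prey: 72+28-38=62; pred: 27+19-5=41
Step 5: prey: 62+24-50=36; pred: 41+25-8=58
Step 6: prey: 36+14-41=9; pred: 58+20-11=67
Step 7: prey: 9+3-12=0; pred: 67+6-13=60
First extinction: prey at step 7

Answer: 7 prey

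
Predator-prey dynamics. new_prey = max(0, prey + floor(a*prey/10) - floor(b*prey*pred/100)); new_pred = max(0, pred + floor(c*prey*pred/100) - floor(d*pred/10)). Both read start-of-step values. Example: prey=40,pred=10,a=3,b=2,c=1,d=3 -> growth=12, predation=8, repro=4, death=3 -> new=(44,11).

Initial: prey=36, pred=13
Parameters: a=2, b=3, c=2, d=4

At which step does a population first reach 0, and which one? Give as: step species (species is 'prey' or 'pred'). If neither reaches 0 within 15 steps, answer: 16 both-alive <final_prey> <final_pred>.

Answer: 16 both-alive 16 2

Derivation:
Step 1: prey: 36+7-14=29; pred: 13+9-5=17
Step 2: prey: 29+5-14=20; pred: 17+9-6=20
Step 3: prey: 20+4-12=12; pred: 20+8-8=20
Step 4: prey: 12+2-7=7; pred: 20+4-8=16
Step 5: prey: 7+1-3=5; pred: 16+2-6=12
Step 6: prey: 5+1-1=5; pred: 12+1-4=9
Step 7: prey: 5+1-1=5; pred: 9+0-3=6
Step 8: prey: 5+1-0=6; pred: 6+0-2=4
Step 9: prey: 6+1-0=7; pred: 4+0-1=3
Step 10: prey: 7+1-0=8; pred: 3+0-1=2
Step 11: prey: 8+1-0=9; pred: 2+0-0=2
Step 12: prey: 9+1-0=10; pred: 2+0-0=2
Step 13: prey: 10+2-0=12; pred: 2+0-0=2
Step 14: prey: 12+2-0=14; pred: 2+0-0=2
Step 15: prey: 14+2-0=16; pred: 2+0-0=2
No extinction within 15 steps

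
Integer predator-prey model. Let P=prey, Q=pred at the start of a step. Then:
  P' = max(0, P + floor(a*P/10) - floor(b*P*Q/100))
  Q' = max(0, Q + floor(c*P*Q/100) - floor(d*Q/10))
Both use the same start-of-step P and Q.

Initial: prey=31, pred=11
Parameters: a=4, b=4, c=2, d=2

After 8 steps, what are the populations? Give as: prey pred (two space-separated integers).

Answer: 0 14

Derivation:
Step 1: prey: 31+12-13=30; pred: 11+6-2=15
Step 2: prey: 30+12-18=24; pred: 15+9-3=21
Step 3: prey: 24+9-20=13; pred: 21+10-4=27
Step 4: prey: 13+5-14=4; pred: 27+7-5=29
Step 5: prey: 4+1-4=1; pred: 29+2-5=26
Step 6: prey: 1+0-1=0; pred: 26+0-5=21
Step 7: prey: 0+0-0=0; pred: 21+0-4=17
Step 8: prey: 0+0-0=0; pred: 17+0-3=14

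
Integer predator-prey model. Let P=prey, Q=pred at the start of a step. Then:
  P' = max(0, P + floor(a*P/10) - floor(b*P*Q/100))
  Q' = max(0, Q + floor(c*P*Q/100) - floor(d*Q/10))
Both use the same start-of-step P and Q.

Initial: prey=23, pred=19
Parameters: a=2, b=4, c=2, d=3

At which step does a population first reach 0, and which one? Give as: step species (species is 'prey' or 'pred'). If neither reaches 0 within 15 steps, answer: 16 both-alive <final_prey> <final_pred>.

Step 1: prey: 23+4-17=10; pred: 19+8-5=22
Step 2: prey: 10+2-8=4; pred: 22+4-6=20
Step 3: prey: 4+0-3=1; pred: 20+1-6=15
Step 4: prey: 1+0-0=1; pred: 15+0-4=11
Step 5: prey: 1+0-0=1; pred: 11+0-3=8
Step 6: prey: 1+0-0=1; pred: 8+0-2=6
Step 7: prey: 1+0-0=1; pred: 6+0-1=5
Step 8: prey: 1+0-0=1; pred: 5+0-1=4
Step 9: prey: 1+0-0=1; pred: 4+0-1=3
Step 10: prey: 1+0-0=1; pred: 3+0-0=3
Steps 11-15: state stable at prey=1, pred=3 (no change)
No extinction within 15 steps

Answer: 16 both-alive 1 3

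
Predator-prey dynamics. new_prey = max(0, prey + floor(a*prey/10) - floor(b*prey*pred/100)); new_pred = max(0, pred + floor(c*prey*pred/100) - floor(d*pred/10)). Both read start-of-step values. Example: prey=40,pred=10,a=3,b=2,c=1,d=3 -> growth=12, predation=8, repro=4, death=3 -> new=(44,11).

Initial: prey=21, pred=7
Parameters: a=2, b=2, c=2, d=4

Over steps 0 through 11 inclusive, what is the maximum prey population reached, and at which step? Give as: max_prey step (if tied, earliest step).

Step 1: prey: 21+4-2=23; pred: 7+2-2=7
Step 2: prey: 23+4-3=24; pred: 7+3-2=8
Step 3: prey: 24+4-3=25; pred: 8+3-3=8
Step 4: prey: 25+5-4=26; pred: 8+4-3=9
Step 5: prey: 26+5-4=27; pred: 9+4-3=10
Step 6: prey: 27+5-5=27; pred: 10+5-4=11
Step 7: prey: 27+5-5=27; pred: 11+5-4=12
Step 8: prey: 27+5-6=26; pred: 12+6-4=14
Step 9: prey: 26+5-7=24; pred: 14+7-5=16
Step 10: prey: 24+4-7=21; pred: 16+7-6=17
Step 11: prey: 21+4-7=18; pred: 17+7-6=18
Max prey = 27 at step 5

Answer: 27 5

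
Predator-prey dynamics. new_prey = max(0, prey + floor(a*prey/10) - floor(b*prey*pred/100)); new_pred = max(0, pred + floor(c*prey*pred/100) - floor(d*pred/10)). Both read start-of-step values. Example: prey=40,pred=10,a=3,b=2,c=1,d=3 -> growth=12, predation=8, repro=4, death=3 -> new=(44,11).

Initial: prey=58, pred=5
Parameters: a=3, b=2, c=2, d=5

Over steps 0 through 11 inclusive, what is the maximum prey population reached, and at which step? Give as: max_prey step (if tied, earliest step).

Answer: 80 2

Derivation:
Step 1: prey: 58+17-5=70; pred: 5+5-2=8
Step 2: prey: 70+21-11=80; pred: 8+11-4=15
Step 3: prey: 80+24-24=80; pred: 15+24-7=32
Step 4: prey: 80+24-51=53; pred: 32+51-16=67
Step 5: prey: 53+15-71=0; pred: 67+71-33=105
Step 6: prey: 0+0-0=0; pred: 105+0-52=53
Step 7: prey: 0+0-0=0; pred: 53+0-26=27
Step 8: prey: 0+0-0=0; pred: 27+0-13=14
Step 9: prey: 0+0-0=0; pred: 14+0-7=7
Step 10: prey: 0+0-0=0; pred: 7+0-3=4
Step 11: prey: 0+0-0=0; pred: 4+0-2=2
Max prey = 80 at step 2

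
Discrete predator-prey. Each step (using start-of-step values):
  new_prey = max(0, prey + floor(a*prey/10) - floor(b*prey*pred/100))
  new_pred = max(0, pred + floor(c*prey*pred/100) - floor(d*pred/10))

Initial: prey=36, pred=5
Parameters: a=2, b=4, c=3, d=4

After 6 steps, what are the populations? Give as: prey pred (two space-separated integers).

Answer: 1 13

Derivation:
Step 1: prey: 36+7-7=36; pred: 5+5-2=8
Step 2: prey: 36+7-11=32; pred: 8+8-3=13
Step 3: prey: 32+6-16=22; pred: 13+12-5=20
Step 4: prey: 22+4-17=9; pred: 20+13-8=25
Step 5: prey: 9+1-9=1; pred: 25+6-10=21
Step 6: prey: 1+0-0=1; pred: 21+0-8=13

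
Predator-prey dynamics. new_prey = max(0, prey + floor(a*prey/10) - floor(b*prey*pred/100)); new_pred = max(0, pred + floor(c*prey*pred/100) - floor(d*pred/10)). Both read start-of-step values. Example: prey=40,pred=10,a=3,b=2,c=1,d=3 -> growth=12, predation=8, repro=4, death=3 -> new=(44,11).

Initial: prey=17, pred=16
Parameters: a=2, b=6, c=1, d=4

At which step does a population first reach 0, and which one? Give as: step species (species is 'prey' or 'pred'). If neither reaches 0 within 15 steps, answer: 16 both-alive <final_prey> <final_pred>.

Step 1: prey: 17+3-16=4; pred: 16+2-6=12
Step 2: prey: 4+0-2=2; pred: 12+0-4=8
Step 3: prey: 2+0-0=2; pred: 8+0-3=5
Step 4: prey: 2+0-0=2; pred: 5+0-2=3
Step 5: prey: 2+0-0=2; pred: 3+0-1=2
Step 6: prey: 2+0-0=2; pred: 2+0-0=2
Steps 7-15: state stable at prey=2, pred=2 (no change)
No extinction within 15 steps

Answer: 16 both-alive 2 2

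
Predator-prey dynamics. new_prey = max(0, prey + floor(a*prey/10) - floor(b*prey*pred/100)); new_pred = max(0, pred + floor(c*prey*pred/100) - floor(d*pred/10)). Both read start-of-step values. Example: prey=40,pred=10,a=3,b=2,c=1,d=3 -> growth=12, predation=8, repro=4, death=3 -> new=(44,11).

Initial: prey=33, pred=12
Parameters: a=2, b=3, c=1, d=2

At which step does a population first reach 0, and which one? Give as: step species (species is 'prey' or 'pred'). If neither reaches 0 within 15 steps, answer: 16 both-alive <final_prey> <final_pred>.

Step 1: prey: 33+6-11=28; pred: 12+3-2=13
Step 2: prey: 28+5-10=23; pred: 13+3-2=14
Step 3: prey: 23+4-9=18; pred: 14+3-2=15
Step 4: prey: 18+3-8=13; pred: 15+2-3=14
Step 5: prey: 13+2-5=10; pred: 14+1-2=13
Step 6: prey: 10+2-3=9; pred: 13+1-2=12
Step 7: prey: 9+1-3=7; pred: 12+1-2=11
Step 8: prey: 7+1-2=6; pred: 11+0-2=9
Step 9: prey: 6+1-1=6; pred: 9+0-1=8
Step 10: prey: 6+1-1=6; pred: 8+0-1=7
Step 11: prey: 6+1-1=6; pred: 7+0-1=6
Step 12: prey: 6+1-1=6; pred: 6+0-1=5
Step 13: prey: 6+1-0=7; pred: 5+0-1=4
Step 14: prey: 7+1-0=8; pred: 4+0-0=4
Step 15: prey: 8+1-0=9; pred: 4+0-0=4
No extinction within 15 steps

Answer: 16 both-alive 9 4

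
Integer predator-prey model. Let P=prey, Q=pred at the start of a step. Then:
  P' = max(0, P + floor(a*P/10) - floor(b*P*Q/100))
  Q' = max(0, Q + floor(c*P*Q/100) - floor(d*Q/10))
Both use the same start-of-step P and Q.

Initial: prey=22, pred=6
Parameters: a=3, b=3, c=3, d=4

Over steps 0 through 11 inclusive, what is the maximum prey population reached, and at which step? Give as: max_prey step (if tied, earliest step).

Step 1: prey: 22+6-3=25; pred: 6+3-2=7
Step 2: prey: 25+7-5=27; pred: 7+5-2=10
Step 3: prey: 27+8-8=27; pred: 10+8-4=14
Step 4: prey: 27+8-11=24; pred: 14+11-5=20
Step 5: prey: 24+7-14=17; pred: 20+14-8=26
Step 6: prey: 17+5-13=9; pred: 26+13-10=29
Step 7: prey: 9+2-7=4; pred: 29+7-11=25
Step 8: prey: 4+1-3=2; pred: 25+3-10=18
Step 9: prey: 2+0-1=1; pred: 18+1-7=12
Step 10: prey: 1+0-0=1; pred: 12+0-4=8
Step 11: prey: 1+0-0=1; pred: 8+0-3=5
Max prey = 27 at step 2

Answer: 27 2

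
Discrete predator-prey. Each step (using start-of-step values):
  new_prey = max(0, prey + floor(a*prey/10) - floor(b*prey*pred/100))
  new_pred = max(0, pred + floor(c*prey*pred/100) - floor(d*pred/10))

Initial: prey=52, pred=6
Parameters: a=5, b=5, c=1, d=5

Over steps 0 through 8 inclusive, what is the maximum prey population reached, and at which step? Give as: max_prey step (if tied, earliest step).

Answer: 106 4

Derivation:
Step 1: prey: 52+26-15=63; pred: 6+3-3=6
Step 2: prey: 63+31-18=76; pred: 6+3-3=6
Step 3: prey: 76+38-22=92; pred: 6+4-3=7
Step 4: prey: 92+46-32=106; pred: 7+6-3=10
Step 5: prey: 106+53-53=106; pred: 10+10-5=15
Step 6: prey: 106+53-79=80; pred: 15+15-7=23
Step 7: prey: 80+40-92=28; pred: 23+18-11=30
Step 8: prey: 28+14-42=0; pred: 30+8-15=23
Max prey = 106 at step 4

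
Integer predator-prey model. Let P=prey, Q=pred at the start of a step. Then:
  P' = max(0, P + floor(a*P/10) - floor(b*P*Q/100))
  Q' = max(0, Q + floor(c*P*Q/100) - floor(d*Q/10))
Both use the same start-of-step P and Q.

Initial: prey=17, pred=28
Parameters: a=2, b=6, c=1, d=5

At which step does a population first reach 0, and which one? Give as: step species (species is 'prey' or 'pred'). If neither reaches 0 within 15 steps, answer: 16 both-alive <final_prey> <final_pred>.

Step 1: prey: 17+3-28=0; pred: 28+4-14=18
First extinction: prey at step 1

Answer: 1 prey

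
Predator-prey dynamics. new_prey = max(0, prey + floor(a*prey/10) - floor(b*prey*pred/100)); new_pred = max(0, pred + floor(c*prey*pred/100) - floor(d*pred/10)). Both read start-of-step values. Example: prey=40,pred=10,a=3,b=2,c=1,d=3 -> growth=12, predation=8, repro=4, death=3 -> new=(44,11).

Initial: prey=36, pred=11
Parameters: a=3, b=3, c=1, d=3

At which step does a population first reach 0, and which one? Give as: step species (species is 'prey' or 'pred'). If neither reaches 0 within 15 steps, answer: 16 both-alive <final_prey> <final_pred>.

Step 1: prey: 36+10-11=35; pred: 11+3-3=11
Step 2: prey: 35+10-11=34; pred: 11+3-3=11
Step 3: prey: 34+10-11=33; pred: 11+3-3=11
Step 4: prey: 33+9-10=32; pred: 11+3-3=11
Step 5: prey: 32+9-10=31; pred: 11+3-3=11
Step 6: prey: 31+9-10=30; pred: 11+3-3=11
Step 7: prey: 30+9-9=30; pred: 11+3-3=11
Steps 8-15: state stable at prey=30, pred=11 (no change)
No extinction within 15 steps

Answer: 16 both-alive 30 11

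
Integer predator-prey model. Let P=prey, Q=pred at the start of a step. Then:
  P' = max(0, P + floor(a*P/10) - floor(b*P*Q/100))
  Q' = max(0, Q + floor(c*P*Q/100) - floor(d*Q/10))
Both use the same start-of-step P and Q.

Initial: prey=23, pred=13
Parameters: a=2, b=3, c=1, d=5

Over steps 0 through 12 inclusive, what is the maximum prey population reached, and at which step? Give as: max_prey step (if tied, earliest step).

Step 1: prey: 23+4-8=19; pred: 13+2-6=9
Step 2: prey: 19+3-5=17; pred: 9+1-4=6
Step 3: prey: 17+3-3=17; pred: 6+1-3=4
Step 4: prey: 17+3-2=18; pred: 4+0-2=2
Step 5: prey: 18+3-1=20; pred: 2+0-1=1
Step 6: prey: 20+4-0=24; pred: 1+0-0=1
Step 7: prey: 24+4-0=28; pred: 1+0-0=1
Step 8: prey: 28+5-0=33; pred: 1+0-0=1
Step 9: prey: 33+6-0=39; pred: 1+0-0=1
Step 10: prey: 39+7-1=45; pred: 1+0-0=1
Step 11: prey: 45+9-1=53; pred: 1+0-0=1
Step 12: prey: 53+10-1=62; pred: 1+0-0=1
Max prey = 62 at step 12

Answer: 62 12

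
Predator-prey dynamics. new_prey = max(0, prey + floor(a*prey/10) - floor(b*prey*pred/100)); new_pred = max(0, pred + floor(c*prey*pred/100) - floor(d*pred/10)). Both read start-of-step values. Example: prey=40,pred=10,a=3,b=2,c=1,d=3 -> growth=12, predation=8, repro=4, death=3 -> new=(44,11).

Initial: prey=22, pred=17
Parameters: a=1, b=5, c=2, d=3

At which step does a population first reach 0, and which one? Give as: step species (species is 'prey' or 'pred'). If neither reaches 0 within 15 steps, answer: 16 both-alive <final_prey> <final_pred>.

Answer: 16 both-alive 1 3

Derivation:
Step 1: prey: 22+2-18=6; pred: 17+7-5=19
Step 2: prey: 6+0-5=1; pred: 19+2-5=16
Step 3: prey: 1+0-0=1; pred: 16+0-4=12
Step 4: prey: 1+0-0=1; pred: 12+0-3=9
Step 5: prey: 1+0-0=1; pred: 9+0-2=7
Step 6: prey: 1+0-0=1; pred: 7+0-2=5
Step 7: prey: 1+0-0=1; pred: 5+0-1=4
Step 8: prey: 1+0-0=1; pred: 4+0-1=3
Step 9: prey: 1+0-0=1; pred: 3+0-0=3
Steps 10-15: state stable at prey=1, pred=3 (no change)
No extinction within 15 steps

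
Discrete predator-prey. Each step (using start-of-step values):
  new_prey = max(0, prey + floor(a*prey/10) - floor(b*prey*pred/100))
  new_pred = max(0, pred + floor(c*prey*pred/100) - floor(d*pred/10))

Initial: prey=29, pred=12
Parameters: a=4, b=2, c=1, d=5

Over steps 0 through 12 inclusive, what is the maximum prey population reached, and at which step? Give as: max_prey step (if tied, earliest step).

Answer: 133 8

Derivation:
Step 1: prey: 29+11-6=34; pred: 12+3-6=9
Step 2: prey: 34+13-6=41; pred: 9+3-4=8
Step 3: prey: 41+16-6=51; pred: 8+3-4=7
Step 4: prey: 51+20-7=64; pred: 7+3-3=7
Step 5: prey: 64+25-8=81; pred: 7+4-3=8
Step 6: prey: 81+32-12=101; pred: 8+6-4=10
Step 7: prey: 101+40-20=121; pred: 10+10-5=15
Step 8: prey: 121+48-36=133; pred: 15+18-7=26
Step 9: prey: 133+53-69=117; pred: 26+34-13=47
Step 10: prey: 117+46-109=54; pred: 47+54-23=78
Step 11: prey: 54+21-84=0; pred: 78+42-39=81
Step 12: prey: 0+0-0=0; pred: 81+0-40=41
Max prey = 133 at step 8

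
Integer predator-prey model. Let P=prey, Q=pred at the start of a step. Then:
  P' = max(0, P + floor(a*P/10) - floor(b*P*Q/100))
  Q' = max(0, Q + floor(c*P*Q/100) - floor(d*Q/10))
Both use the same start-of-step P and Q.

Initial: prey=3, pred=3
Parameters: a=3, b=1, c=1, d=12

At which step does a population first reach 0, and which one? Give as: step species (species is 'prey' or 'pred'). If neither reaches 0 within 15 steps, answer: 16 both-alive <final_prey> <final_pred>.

Step 1: prey: 3+0-0=3; pred: 3+0-3=0
First extinction: pred at step 1

Answer: 1 pred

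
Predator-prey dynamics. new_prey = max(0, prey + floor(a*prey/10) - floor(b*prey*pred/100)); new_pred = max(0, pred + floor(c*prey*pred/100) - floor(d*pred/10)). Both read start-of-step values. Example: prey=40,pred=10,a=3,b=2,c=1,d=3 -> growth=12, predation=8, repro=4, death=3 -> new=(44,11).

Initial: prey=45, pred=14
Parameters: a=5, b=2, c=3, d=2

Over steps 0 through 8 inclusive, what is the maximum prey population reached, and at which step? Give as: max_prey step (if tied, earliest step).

Step 1: prey: 45+22-12=55; pred: 14+18-2=30
Step 2: prey: 55+27-33=49; pred: 30+49-6=73
Step 3: prey: 49+24-71=2; pred: 73+107-14=166
Step 4: prey: 2+1-6=0; pred: 166+9-33=142
Step 5: prey: 0+0-0=0; pred: 142+0-28=114
Step 6: prey: 0+0-0=0; pred: 114+0-22=92
Step 7: prey: 0+0-0=0; pred: 92+0-18=74
Step 8: prey: 0+0-0=0; pred: 74+0-14=60
Max prey = 55 at step 1

Answer: 55 1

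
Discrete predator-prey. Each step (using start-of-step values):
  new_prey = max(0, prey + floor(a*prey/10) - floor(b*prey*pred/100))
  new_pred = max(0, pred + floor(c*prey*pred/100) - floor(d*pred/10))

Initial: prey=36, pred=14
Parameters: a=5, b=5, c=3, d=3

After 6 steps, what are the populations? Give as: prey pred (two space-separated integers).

Step 1: prey: 36+18-25=29; pred: 14+15-4=25
Step 2: prey: 29+14-36=7; pred: 25+21-7=39
Step 3: prey: 7+3-13=0; pred: 39+8-11=36
Step 4: prey: 0+0-0=0; pred: 36+0-10=26
Step 5: prey: 0+0-0=0; pred: 26+0-7=19
Step 6: prey: 0+0-0=0; pred: 19+0-5=14

Answer: 0 14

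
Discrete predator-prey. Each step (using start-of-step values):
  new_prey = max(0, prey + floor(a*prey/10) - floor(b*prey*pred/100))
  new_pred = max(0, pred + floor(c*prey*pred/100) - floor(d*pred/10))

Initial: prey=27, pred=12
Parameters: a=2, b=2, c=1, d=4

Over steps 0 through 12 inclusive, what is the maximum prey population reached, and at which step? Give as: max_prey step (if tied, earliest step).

Answer: 64 12

Derivation:
Step 1: prey: 27+5-6=26; pred: 12+3-4=11
Step 2: prey: 26+5-5=26; pred: 11+2-4=9
Step 3: prey: 26+5-4=27; pred: 9+2-3=8
Step 4: prey: 27+5-4=28; pred: 8+2-3=7
Step 5: prey: 28+5-3=30; pred: 7+1-2=6
Step 6: prey: 30+6-3=33; pred: 6+1-2=5
Step 7: prey: 33+6-3=36; pred: 5+1-2=4
Step 8: prey: 36+7-2=41; pred: 4+1-1=4
Step 9: prey: 41+8-3=46; pred: 4+1-1=4
Step 10: prey: 46+9-3=52; pred: 4+1-1=4
Step 11: prey: 52+10-4=58; pred: 4+2-1=5
Step 12: prey: 58+11-5=64; pred: 5+2-2=5
Max prey = 64 at step 12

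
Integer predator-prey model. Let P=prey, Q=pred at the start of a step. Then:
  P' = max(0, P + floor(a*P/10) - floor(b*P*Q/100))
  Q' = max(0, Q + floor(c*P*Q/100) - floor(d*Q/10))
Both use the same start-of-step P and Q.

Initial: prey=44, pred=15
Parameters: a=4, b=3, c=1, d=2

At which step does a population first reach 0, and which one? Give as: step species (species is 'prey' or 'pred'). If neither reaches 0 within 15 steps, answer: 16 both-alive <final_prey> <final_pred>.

Step 1: prey: 44+17-19=42; pred: 15+6-3=18
Step 2: prey: 42+16-22=36; pred: 18+7-3=22
Step 3: prey: 36+14-23=27; pred: 22+7-4=25
Step 4: prey: 27+10-20=17; pred: 25+6-5=26
Step 5: prey: 17+6-13=10; pred: 26+4-5=25
Step 6: prey: 10+4-7=7; pred: 25+2-5=22
Step 7: prey: 7+2-4=5; pred: 22+1-4=19
Step 8: prey: 5+2-2=5; pred: 19+0-3=16
Step 9: prey: 5+2-2=5; pred: 16+0-3=13
Step 10: prey: 5+2-1=6; pred: 13+0-2=11
Step 11: prey: 6+2-1=7; pred: 11+0-2=9
Step 12: prey: 7+2-1=8; pred: 9+0-1=8
Step 13: prey: 8+3-1=10; pred: 8+0-1=7
Step 14: prey: 10+4-2=12; pred: 7+0-1=6
Step 15: prey: 12+4-2=14; pred: 6+0-1=5
No extinction within 15 steps

Answer: 16 both-alive 14 5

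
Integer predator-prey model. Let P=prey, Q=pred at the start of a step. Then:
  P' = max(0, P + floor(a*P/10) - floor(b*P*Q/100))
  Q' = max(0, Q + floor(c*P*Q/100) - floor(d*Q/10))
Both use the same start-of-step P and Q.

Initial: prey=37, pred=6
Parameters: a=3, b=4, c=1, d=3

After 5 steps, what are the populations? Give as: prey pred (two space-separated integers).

Step 1: prey: 37+11-8=40; pred: 6+2-1=7
Step 2: prey: 40+12-11=41; pred: 7+2-2=7
Step 3: prey: 41+12-11=42; pred: 7+2-2=7
Step 4: prey: 42+12-11=43; pred: 7+2-2=7
Step 5: prey: 43+12-12=43; pred: 7+3-2=8

Answer: 43 8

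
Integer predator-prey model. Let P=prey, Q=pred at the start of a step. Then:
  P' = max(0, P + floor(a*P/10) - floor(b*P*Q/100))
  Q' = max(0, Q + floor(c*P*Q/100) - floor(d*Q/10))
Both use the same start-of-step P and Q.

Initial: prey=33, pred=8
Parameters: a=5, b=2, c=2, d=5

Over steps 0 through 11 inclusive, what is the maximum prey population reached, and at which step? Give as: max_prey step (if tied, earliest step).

Step 1: prey: 33+16-5=44; pred: 8+5-4=9
Step 2: prey: 44+22-7=59; pred: 9+7-4=12
Step 3: prey: 59+29-14=74; pred: 12+14-6=20
Step 4: prey: 74+37-29=82; pred: 20+29-10=39
Step 5: prey: 82+41-63=60; pred: 39+63-19=83
Step 6: prey: 60+30-99=0; pred: 83+99-41=141
Step 7: prey: 0+0-0=0; pred: 141+0-70=71
Step 8: prey: 0+0-0=0; pred: 71+0-35=36
Step 9: prey: 0+0-0=0; pred: 36+0-18=18
Step 10: prey: 0+0-0=0; pred: 18+0-9=9
Step 11: prey: 0+0-0=0; pred: 9+0-4=5
Max prey = 82 at step 4

Answer: 82 4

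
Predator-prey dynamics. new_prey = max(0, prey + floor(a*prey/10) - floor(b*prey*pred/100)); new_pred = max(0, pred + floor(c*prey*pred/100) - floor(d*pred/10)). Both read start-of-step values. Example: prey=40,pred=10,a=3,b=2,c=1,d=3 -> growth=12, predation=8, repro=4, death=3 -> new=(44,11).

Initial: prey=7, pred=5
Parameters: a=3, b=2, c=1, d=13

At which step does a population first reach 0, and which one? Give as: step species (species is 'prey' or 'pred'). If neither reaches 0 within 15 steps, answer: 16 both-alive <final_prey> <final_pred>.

Answer: 1 pred

Derivation:
Step 1: prey: 7+2-0=9; pred: 5+0-6=0
First extinction: pred at step 1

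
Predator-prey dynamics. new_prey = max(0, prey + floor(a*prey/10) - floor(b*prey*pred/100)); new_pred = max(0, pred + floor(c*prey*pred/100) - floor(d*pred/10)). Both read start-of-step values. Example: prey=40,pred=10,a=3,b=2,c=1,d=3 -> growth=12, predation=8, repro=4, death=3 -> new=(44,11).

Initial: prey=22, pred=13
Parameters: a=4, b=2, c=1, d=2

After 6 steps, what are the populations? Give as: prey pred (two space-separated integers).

Answer: 35 24

Derivation:
Step 1: prey: 22+8-5=25; pred: 13+2-2=13
Step 2: prey: 25+10-6=29; pred: 13+3-2=14
Step 3: prey: 29+11-8=32; pred: 14+4-2=16
Step 4: prey: 32+12-10=34; pred: 16+5-3=18
Step 5: prey: 34+13-12=35; pred: 18+6-3=21
Step 6: prey: 35+14-14=35; pred: 21+7-4=24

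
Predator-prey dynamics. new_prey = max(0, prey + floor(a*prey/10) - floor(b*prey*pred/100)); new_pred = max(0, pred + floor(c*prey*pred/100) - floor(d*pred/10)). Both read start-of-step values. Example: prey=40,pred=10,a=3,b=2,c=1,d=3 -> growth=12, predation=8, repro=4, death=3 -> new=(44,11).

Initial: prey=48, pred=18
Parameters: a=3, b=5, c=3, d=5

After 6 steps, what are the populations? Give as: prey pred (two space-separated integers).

Answer: 0 3

Derivation:
Step 1: prey: 48+14-43=19; pred: 18+25-9=34
Step 2: prey: 19+5-32=0; pred: 34+19-17=36
Step 3: prey: 0+0-0=0; pred: 36+0-18=18
Step 4: prey: 0+0-0=0; pred: 18+0-9=9
Step 5: prey: 0+0-0=0; pred: 9+0-4=5
Step 6: prey: 0+0-0=0; pred: 5+0-2=3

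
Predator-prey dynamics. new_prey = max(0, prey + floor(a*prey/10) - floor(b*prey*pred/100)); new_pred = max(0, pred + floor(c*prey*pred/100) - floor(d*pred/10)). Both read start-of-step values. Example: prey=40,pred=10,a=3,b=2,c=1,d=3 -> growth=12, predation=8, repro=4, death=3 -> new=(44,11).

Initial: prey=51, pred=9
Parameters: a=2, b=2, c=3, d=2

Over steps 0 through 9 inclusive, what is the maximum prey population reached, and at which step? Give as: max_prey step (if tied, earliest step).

Answer: 52 1

Derivation:
Step 1: prey: 51+10-9=52; pred: 9+13-1=21
Step 2: prey: 52+10-21=41; pred: 21+32-4=49
Step 3: prey: 41+8-40=9; pred: 49+60-9=100
Step 4: prey: 9+1-18=0; pred: 100+27-20=107
Step 5: prey: 0+0-0=0; pred: 107+0-21=86
Step 6: prey: 0+0-0=0; pred: 86+0-17=69
Step 7: prey: 0+0-0=0; pred: 69+0-13=56
Step 8: prey: 0+0-0=0; pred: 56+0-11=45
Step 9: prey: 0+0-0=0; pred: 45+0-9=36
Max prey = 52 at step 1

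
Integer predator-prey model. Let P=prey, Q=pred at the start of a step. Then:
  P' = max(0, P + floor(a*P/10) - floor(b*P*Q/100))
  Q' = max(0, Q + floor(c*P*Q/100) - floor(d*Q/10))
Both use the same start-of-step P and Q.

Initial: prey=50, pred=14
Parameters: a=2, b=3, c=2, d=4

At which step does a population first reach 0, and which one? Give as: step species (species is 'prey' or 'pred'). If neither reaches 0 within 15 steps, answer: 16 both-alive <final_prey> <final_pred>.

Step 1: prey: 50+10-21=39; pred: 14+14-5=23
Step 2: prey: 39+7-26=20; pred: 23+17-9=31
Step 3: prey: 20+4-18=6; pred: 31+12-12=31
Step 4: prey: 6+1-5=2; pred: 31+3-12=22
Step 5: prey: 2+0-1=1; pred: 22+0-8=14
Step 6: prey: 1+0-0=1; pred: 14+0-5=9
Step 7: prey: 1+0-0=1; pred: 9+0-3=6
Step 8: prey: 1+0-0=1; pred: 6+0-2=4
Step 9: prey: 1+0-0=1; pred: 4+0-1=3
Step 10: prey: 1+0-0=1; pred: 3+0-1=2
Step 11: prey: 1+0-0=1; pred: 2+0-0=2
Steps 12-15: state stable at prey=1, pred=2 (no change)
No extinction within 15 steps

Answer: 16 both-alive 1 2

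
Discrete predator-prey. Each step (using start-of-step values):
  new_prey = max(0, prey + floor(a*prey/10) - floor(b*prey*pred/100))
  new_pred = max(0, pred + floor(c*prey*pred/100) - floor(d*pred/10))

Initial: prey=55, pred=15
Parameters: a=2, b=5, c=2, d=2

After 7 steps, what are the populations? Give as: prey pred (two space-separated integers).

Answer: 0 13

Derivation:
Step 1: prey: 55+11-41=25; pred: 15+16-3=28
Step 2: prey: 25+5-35=0; pred: 28+14-5=37
Step 3: prey: 0+0-0=0; pred: 37+0-7=30
Step 4: prey: 0+0-0=0; pred: 30+0-6=24
Step 5: prey: 0+0-0=0; pred: 24+0-4=20
Step 6: prey: 0+0-0=0; pred: 20+0-4=16
Step 7: prey: 0+0-0=0; pred: 16+0-3=13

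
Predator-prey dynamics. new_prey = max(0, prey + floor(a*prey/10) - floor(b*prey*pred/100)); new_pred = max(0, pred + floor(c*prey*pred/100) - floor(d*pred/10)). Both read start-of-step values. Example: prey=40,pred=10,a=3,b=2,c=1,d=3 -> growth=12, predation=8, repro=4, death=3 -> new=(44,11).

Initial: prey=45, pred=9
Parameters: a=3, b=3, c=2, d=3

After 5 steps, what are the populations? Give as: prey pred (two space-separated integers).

Step 1: prey: 45+13-12=46; pred: 9+8-2=15
Step 2: prey: 46+13-20=39; pred: 15+13-4=24
Step 3: prey: 39+11-28=22; pred: 24+18-7=35
Step 4: prey: 22+6-23=5; pred: 35+15-10=40
Step 5: prey: 5+1-6=0; pred: 40+4-12=32

Answer: 0 32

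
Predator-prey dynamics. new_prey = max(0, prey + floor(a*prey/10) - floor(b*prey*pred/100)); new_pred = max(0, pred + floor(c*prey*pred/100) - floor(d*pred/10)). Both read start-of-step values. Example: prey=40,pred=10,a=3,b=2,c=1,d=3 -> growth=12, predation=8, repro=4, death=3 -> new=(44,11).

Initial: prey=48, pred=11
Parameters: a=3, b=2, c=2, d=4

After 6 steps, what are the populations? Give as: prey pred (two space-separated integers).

Answer: 0 34

Derivation:
Step 1: prey: 48+14-10=52; pred: 11+10-4=17
Step 2: prey: 52+15-17=50; pred: 17+17-6=28
Step 3: prey: 50+15-28=37; pred: 28+28-11=45
Step 4: prey: 37+11-33=15; pred: 45+33-18=60
Step 5: prey: 15+4-18=1; pred: 60+18-24=54
Step 6: prey: 1+0-1=0; pred: 54+1-21=34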